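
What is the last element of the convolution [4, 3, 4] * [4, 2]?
Use y[k] = Σ_i a[i]·b[k-i] at k=3. y[3] = 4×2 = 8

8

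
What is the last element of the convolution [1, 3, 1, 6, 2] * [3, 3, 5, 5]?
Use y[k] = Σ_i a[i]·b[k-i] at k=7. y[7] = 2×5 = 10

10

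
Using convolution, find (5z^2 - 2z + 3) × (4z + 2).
Ascending coefficients: a = [3, -2, 5], b = [2, 4]. c[0] = 3×2 = 6; c[1] = 3×4 + -2×2 = 8; c[2] = -2×4 + 5×2 = 2; c[3] = 5×4 = 20. Result coefficients: [6, 8, 2, 20] → 20z^3 + 2z^2 + 8z + 6

20z^3 + 2z^2 + 8z + 6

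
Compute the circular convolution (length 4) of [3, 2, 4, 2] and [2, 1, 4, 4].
Use y[k] = Σ_j f[j]·g[(k-j) mod 4]. y[0] = 3×2 + 2×4 + 4×4 + 2×1 = 32; y[1] = 3×1 + 2×2 + 4×4 + 2×4 = 31; y[2] = 3×4 + 2×1 + 4×2 + 2×4 = 30; y[3] = 3×4 + 2×4 + 4×1 + 2×2 = 28. Result: [32, 31, 30, 28]

[32, 31, 30, 28]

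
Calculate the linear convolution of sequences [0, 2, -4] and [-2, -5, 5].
y[0] = 0×-2 = 0; y[1] = 0×-5 + 2×-2 = -4; y[2] = 0×5 + 2×-5 + -4×-2 = -2; y[3] = 2×5 + -4×-5 = 30; y[4] = -4×5 = -20

[0, -4, -2, 30, -20]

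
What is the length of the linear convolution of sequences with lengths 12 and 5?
Linear/full convolution length: m + n - 1 = 12 + 5 - 1 = 16

16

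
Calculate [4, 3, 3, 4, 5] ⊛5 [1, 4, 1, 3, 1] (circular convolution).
Use y[k] = Σ_j u[j]·v[(k-j) mod 5]. y[0] = 4×1 + 3×1 + 3×3 + 4×1 + 5×4 = 40; y[1] = 4×4 + 3×1 + 3×1 + 4×3 + 5×1 = 39; y[2] = 4×1 + 3×4 + 3×1 + 4×1 + 5×3 = 38; y[3] = 4×3 + 3×1 + 3×4 + 4×1 + 5×1 = 36; y[4] = 4×1 + 3×3 + 3×1 + 4×4 + 5×1 = 37. Result: [40, 39, 38, 36, 37]

[40, 39, 38, 36, 37]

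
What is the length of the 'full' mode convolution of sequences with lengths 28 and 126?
Linear/full convolution length: m + n - 1 = 28 + 126 - 1 = 153

153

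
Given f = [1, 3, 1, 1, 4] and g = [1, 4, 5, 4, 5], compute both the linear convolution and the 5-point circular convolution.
Linear: y_lin[0] = 1×1 = 1; y_lin[1] = 1×4 + 3×1 = 7; y_lin[2] = 1×5 + 3×4 + 1×1 = 18; y_lin[3] = 1×4 + 3×5 + 1×4 + 1×1 = 24; y_lin[4] = 1×5 + 3×4 + 1×5 + 1×4 + 4×1 = 30; y_lin[5] = 3×5 + 1×4 + 1×5 + 4×4 = 40; y_lin[6] = 1×5 + 1×4 + 4×5 = 29; y_lin[7] = 1×5 + 4×4 = 21; y_lin[8] = 4×5 = 20 → [1, 7, 18, 24, 30, 40, 29, 21, 20]. Circular (length 5): y[0] = 1×1 + 3×5 + 1×4 + 1×5 + 4×4 = 41; y[1] = 1×4 + 3×1 + 1×5 + 1×4 + 4×5 = 36; y[2] = 1×5 + 3×4 + 1×1 + 1×5 + 4×4 = 39; y[3] = 1×4 + 3×5 + 1×4 + 1×1 + 4×5 = 44; y[4] = 1×5 + 3×4 + 1×5 + 1×4 + 4×1 = 30 → [41, 36, 39, 44, 30]

Linear: [1, 7, 18, 24, 30, 40, 29, 21, 20], Circular: [41, 36, 39, 44, 30]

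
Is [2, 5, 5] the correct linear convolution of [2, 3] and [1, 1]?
Recompute linear convolution of [2, 3] and [1, 1]: y[0] = 2×1 = 2; y[1] = 2×1 + 3×1 = 5; y[2] = 3×1 = 3 → [2, 5, 3]. Compare to given [2, 5, 5]: they differ at index 2: given 5, correct 3, so answer: No

No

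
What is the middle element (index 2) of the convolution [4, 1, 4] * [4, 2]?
Use y[k] = Σ_i a[i]·b[k-i] at k=2. y[2] = 1×2 + 4×4 = 18

18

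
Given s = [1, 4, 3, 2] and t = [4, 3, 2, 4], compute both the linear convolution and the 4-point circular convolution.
Linear: y_lin[0] = 1×4 = 4; y_lin[1] = 1×3 + 4×4 = 19; y_lin[2] = 1×2 + 4×3 + 3×4 = 26; y_lin[3] = 1×4 + 4×2 + 3×3 + 2×4 = 29; y_lin[4] = 4×4 + 3×2 + 2×3 = 28; y_lin[5] = 3×4 + 2×2 = 16; y_lin[6] = 2×4 = 8 → [4, 19, 26, 29, 28, 16, 8]. Circular (length 4): y[0] = 1×4 + 4×4 + 3×2 + 2×3 = 32; y[1] = 1×3 + 4×4 + 3×4 + 2×2 = 35; y[2] = 1×2 + 4×3 + 3×4 + 2×4 = 34; y[3] = 1×4 + 4×2 + 3×3 + 2×4 = 29 → [32, 35, 34, 29]

Linear: [4, 19, 26, 29, 28, 16, 8], Circular: [32, 35, 34, 29]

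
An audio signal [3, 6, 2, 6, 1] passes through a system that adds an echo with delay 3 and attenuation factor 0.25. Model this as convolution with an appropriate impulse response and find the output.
Direct-path + delayed-attenuated-path model → impulse response h = [1, 0, 0, 0.25] (1 at lag 0, 0.25 at lag 3). Output y[n] = x[n] + 0.25·x[n - 3] (with x[n] = 0 outside 0..4): y[0] = 3 + 0.25×0 = 3; y[1] = 6 + 0.25×0 = 6; y[2] = 2 + 0.25×0 = 2; y[3] = 6 + 0.25×3 = 6.75; y[4] = 1 + 0.25×6 = 2.5; y[5] = 0 + 0.25×2 = 0.5; y[6] = 0 + 0.25×6 = 1.5; y[7] = 0 + 0.25×1 = 0.25. So y = [3, 6, 2, 6.75, 2.5, 0.5, 1.5, 0.25]

[3, 6, 2, 6.75, 2.5, 0.5, 1.5, 0.25]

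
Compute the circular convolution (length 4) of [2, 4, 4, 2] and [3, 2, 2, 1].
Use y[k] = Σ_j s[j]·t[(k-j) mod 4]. y[0] = 2×3 + 4×1 + 4×2 + 2×2 = 22; y[1] = 2×2 + 4×3 + 4×1 + 2×2 = 24; y[2] = 2×2 + 4×2 + 4×3 + 2×1 = 26; y[3] = 2×1 + 4×2 + 4×2 + 2×3 = 24. Result: [22, 24, 26, 24]

[22, 24, 26, 24]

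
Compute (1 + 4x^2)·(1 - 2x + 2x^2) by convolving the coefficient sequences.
Ascending coefficients: a = [1, 0, 4], b = [1, -2, 2]. c[0] = 1×1 = 1; c[1] = 1×-2 + 0×1 = -2; c[2] = 1×2 + 0×-2 + 4×1 = 6; c[3] = 0×2 + 4×-2 = -8; c[4] = 4×2 = 8. Result coefficients: [1, -2, 6, -8, 8] → 1 - 2x + 6x^2 - 8x^3 + 8x^4

1 - 2x + 6x^2 - 8x^3 + 8x^4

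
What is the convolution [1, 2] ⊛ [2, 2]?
y[0] = 1×2 = 2; y[1] = 1×2 + 2×2 = 6; y[2] = 2×2 = 4

[2, 6, 4]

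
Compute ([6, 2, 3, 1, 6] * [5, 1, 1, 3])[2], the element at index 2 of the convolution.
Use y[k] = Σ_i a[i]·b[k-i] at k=2. y[2] = 6×1 + 2×1 + 3×5 = 23

23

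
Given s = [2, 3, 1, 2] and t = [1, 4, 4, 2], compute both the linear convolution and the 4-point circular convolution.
Linear: y_lin[0] = 2×1 = 2; y_lin[1] = 2×4 + 3×1 = 11; y_lin[2] = 2×4 + 3×4 + 1×1 = 21; y_lin[3] = 2×2 + 3×4 + 1×4 + 2×1 = 22; y_lin[4] = 3×2 + 1×4 + 2×4 = 18; y_lin[5] = 1×2 + 2×4 = 10; y_lin[6] = 2×2 = 4 → [2, 11, 21, 22, 18, 10, 4]. Circular (length 4): y[0] = 2×1 + 3×2 + 1×4 + 2×4 = 20; y[1] = 2×4 + 3×1 + 1×2 + 2×4 = 21; y[2] = 2×4 + 3×4 + 1×1 + 2×2 = 25; y[3] = 2×2 + 3×4 + 1×4 + 2×1 = 22 → [20, 21, 25, 22]

Linear: [2, 11, 21, 22, 18, 10, 4], Circular: [20, 21, 25, 22]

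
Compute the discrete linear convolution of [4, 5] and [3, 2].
y[0] = 4×3 = 12; y[1] = 4×2 + 5×3 = 23; y[2] = 5×2 = 10

[12, 23, 10]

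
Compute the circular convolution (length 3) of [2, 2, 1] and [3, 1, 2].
Use y[k] = Σ_j u[j]·v[(k-j) mod 3]. y[0] = 2×3 + 2×2 + 1×1 = 11; y[1] = 2×1 + 2×3 + 1×2 = 10; y[2] = 2×2 + 2×1 + 1×3 = 9. Result: [11, 10, 9]

[11, 10, 9]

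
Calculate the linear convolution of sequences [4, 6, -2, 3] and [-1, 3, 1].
y[0] = 4×-1 = -4; y[1] = 4×3 + 6×-1 = 6; y[2] = 4×1 + 6×3 + -2×-1 = 24; y[3] = 6×1 + -2×3 + 3×-1 = -3; y[4] = -2×1 + 3×3 = 7; y[5] = 3×1 = 3

[-4, 6, 24, -3, 7, 3]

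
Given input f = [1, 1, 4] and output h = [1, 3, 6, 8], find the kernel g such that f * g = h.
Output length 4 = len(f) + len(g) - 1 ⇒ len(g) = 2. Solve g forward using g[k] = (h[k] - Σ_{i≥1} f[i]·g[k-i]) / f[0]: g[0] = h[0] / f[0] = 1 / 1 = 1; g[1] = (h[1] - 1×1) / f[0] = (3 - 1×1) / 1 = 2. So g = [1, 2]. Forward-check [1, 1, 4] * [1, 2]: h[0] = 1×1 = 1; h[1] = 1×2 + 1×1 = 3; h[2] = 1×2 + 4×1 = 6; h[3] = 4×2 = 8 → [1, 3, 6, 8] ✓

[1, 2]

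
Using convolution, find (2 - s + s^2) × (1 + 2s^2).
Ascending coefficients: a = [2, -1, 1], b = [1, 0, 2]. c[0] = 2×1 = 2; c[1] = 2×0 + -1×1 = -1; c[2] = 2×2 + -1×0 + 1×1 = 5; c[3] = -1×2 + 1×0 = -2; c[4] = 1×2 = 2. Result coefficients: [2, -1, 5, -2, 2] → 2 - s + 5s^2 - 2s^3 + 2s^4

2 - s + 5s^2 - 2s^3 + 2s^4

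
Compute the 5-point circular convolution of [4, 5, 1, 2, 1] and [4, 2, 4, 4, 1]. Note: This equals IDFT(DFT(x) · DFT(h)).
Either evaluate y[k] = Σ_j x[j]·h[(k-j) mod 5] directly, or use IDFT(DFT(x) · DFT(h)). y[0] = 4×4 + 5×1 + 1×4 + 2×4 + 1×2 = 35; y[1] = 4×2 + 5×4 + 1×1 + 2×4 + 1×4 = 41; y[2] = 4×4 + 5×2 + 1×4 + 2×1 + 1×4 = 36; y[3] = 4×4 + 5×4 + 1×2 + 2×4 + 1×1 = 47; y[4] = 4×1 + 5×4 + 1×4 + 2×2 + 1×4 = 36. Result: [35, 41, 36, 47, 36]

[35, 41, 36, 47, 36]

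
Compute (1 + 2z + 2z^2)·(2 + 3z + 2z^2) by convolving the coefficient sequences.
Ascending coefficients: a = [1, 2, 2], b = [2, 3, 2]. c[0] = 1×2 = 2; c[1] = 1×3 + 2×2 = 7; c[2] = 1×2 + 2×3 + 2×2 = 12; c[3] = 2×2 + 2×3 = 10; c[4] = 2×2 = 4. Result coefficients: [2, 7, 12, 10, 4] → 2 + 7z + 12z^2 + 10z^3 + 4z^4

2 + 7z + 12z^2 + 10z^3 + 4z^4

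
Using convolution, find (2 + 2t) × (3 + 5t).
Ascending coefficients: a = [2, 2], b = [3, 5]. c[0] = 2×3 = 6; c[1] = 2×5 + 2×3 = 16; c[2] = 2×5 = 10. Result coefficients: [6, 16, 10] → 6 + 16t + 10t^2

6 + 16t + 10t^2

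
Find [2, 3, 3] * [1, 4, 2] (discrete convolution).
y[0] = 2×1 = 2; y[1] = 2×4 + 3×1 = 11; y[2] = 2×2 + 3×4 + 3×1 = 19; y[3] = 3×2 + 3×4 = 18; y[4] = 3×2 = 6

[2, 11, 19, 18, 6]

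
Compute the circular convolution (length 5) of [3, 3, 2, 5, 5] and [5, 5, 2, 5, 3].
Use y[k] = Σ_j s[j]·t[(k-j) mod 5]. y[0] = 3×5 + 3×3 + 2×5 + 5×2 + 5×5 = 69; y[1] = 3×5 + 3×5 + 2×3 + 5×5 + 5×2 = 71; y[2] = 3×2 + 3×5 + 2×5 + 5×3 + 5×5 = 71; y[3] = 3×5 + 3×2 + 2×5 + 5×5 + 5×3 = 71; y[4] = 3×3 + 3×5 + 2×2 + 5×5 + 5×5 = 78. Result: [69, 71, 71, 71, 78]

[69, 71, 71, 71, 78]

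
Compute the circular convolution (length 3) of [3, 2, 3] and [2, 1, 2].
Use y[k] = Σ_j u[j]·v[(k-j) mod 3]. y[0] = 3×2 + 2×2 + 3×1 = 13; y[1] = 3×1 + 2×2 + 3×2 = 13; y[2] = 3×2 + 2×1 + 3×2 = 14. Result: [13, 13, 14]

[13, 13, 14]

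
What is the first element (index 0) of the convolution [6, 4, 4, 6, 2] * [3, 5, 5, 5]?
Use y[k] = Σ_i a[i]·b[k-i] at k=0. y[0] = 6×3 = 18

18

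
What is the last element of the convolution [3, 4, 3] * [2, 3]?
Use y[k] = Σ_i a[i]·b[k-i] at k=3. y[3] = 3×3 = 9

9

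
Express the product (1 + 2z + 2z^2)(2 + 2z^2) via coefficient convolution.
Ascending coefficients: a = [1, 2, 2], b = [2, 0, 2]. c[0] = 1×2 = 2; c[1] = 1×0 + 2×2 = 4; c[2] = 1×2 + 2×0 + 2×2 = 6; c[3] = 2×2 + 2×0 = 4; c[4] = 2×2 = 4. Result coefficients: [2, 4, 6, 4, 4] → 2 + 4z + 6z^2 + 4z^3 + 4z^4

2 + 4z + 6z^2 + 4z^3 + 4z^4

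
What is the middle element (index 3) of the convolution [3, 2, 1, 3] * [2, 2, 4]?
Use y[k] = Σ_i a[i]·b[k-i] at k=3. y[3] = 2×4 + 1×2 + 3×2 = 16

16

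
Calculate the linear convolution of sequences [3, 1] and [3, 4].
y[0] = 3×3 = 9; y[1] = 3×4 + 1×3 = 15; y[2] = 1×4 = 4

[9, 15, 4]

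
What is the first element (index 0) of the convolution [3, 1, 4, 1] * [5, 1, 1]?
Use y[k] = Σ_i a[i]·b[k-i] at k=0. y[0] = 3×5 = 15

15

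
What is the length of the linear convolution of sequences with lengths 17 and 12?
Linear/full convolution length: m + n - 1 = 17 + 12 - 1 = 28

28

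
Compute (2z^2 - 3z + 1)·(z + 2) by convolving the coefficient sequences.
Ascending coefficients: a = [1, -3, 2], b = [2, 1]. c[0] = 1×2 = 2; c[1] = 1×1 + -3×2 = -5; c[2] = -3×1 + 2×2 = 1; c[3] = 2×1 = 2. Result coefficients: [2, -5, 1, 2] → 2z^3 + z^2 - 5z + 2

2z^3 + z^2 - 5z + 2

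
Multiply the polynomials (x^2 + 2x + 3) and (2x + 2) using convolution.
Ascending coefficients: a = [3, 2, 1], b = [2, 2]. c[0] = 3×2 = 6; c[1] = 3×2 + 2×2 = 10; c[2] = 2×2 + 1×2 = 6; c[3] = 1×2 = 2. Result coefficients: [6, 10, 6, 2] → 2x^3 + 6x^2 + 10x + 6

2x^3 + 6x^2 + 10x + 6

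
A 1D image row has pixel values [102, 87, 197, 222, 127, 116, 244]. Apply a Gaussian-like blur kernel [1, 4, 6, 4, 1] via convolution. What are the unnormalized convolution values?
Convolve image row [102, 87, 197, 222, 127, 116, 244] with kernel [1, 4, 6, 4, 1]: y[0] = 102×1 = 102; y[1] = 102×4 + 87×1 = 495; y[2] = 102×6 + 87×4 + 197×1 = 1157; y[3] = 102×4 + 87×6 + 197×4 + 222×1 = 1940; y[4] = 102×1 + 87×4 + 197×6 + 222×4 + 127×1 = 2647; y[5] = 87×1 + 197×4 + 222×6 + 127×4 + 116×1 = 2831; y[6] = 197×1 + 222×4 + 127×6 + 116×4 + 244×1 = 2555; y[7] = 222×1 + 127×4 + 116×6 + 244×4 = 2402; y[8] = 127×1 + 116×4 + 244×6 = 2055; y[9] = 116×1 + 244×4 = 1092; y[10] = 244×1 = 244 → [102, 495, 1157, 1940, 2647, 2831, 2555, 2402, 2055, 1092, 244]. Normalization factor = sum(kernel) = 16.

[102, 495, 1157, 1940, 2647, 2831, 2555, 2402, 2055, 1092, 244]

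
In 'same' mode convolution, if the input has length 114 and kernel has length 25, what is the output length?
'Same' mode returns an output with the same length as the input: 114

114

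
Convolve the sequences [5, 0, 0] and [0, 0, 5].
y[0] = 5×0 = 0; y[1] = 5×0 + 0×0 = 0; y[2] = 5×5 + 0×0 + 0×0 = 25; y[3] = 0×5 + 0×0 = 0; y[4] = 0×5 = 0

[0, 0, 25, 0, 0]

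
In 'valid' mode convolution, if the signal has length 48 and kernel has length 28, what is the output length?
'Valid' mode counts only positions where the kernel fully overlaps the signal: m - n + 1 = 48 - 28 + 1 = 21

21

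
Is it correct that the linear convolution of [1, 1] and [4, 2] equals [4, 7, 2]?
Recompute linear convolution of [1, 1] and [4, 2]: y[0] = 1×4 = 4; y[1] = 1×2 + 1×4 = 6; y[2] = 1×2 = 2 → [4, 6, 2]. Compare to given [4, 7, 2]: they differ at index 1: given 7, correct 6, so answer: No

No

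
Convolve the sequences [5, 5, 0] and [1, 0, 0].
y[0] = 5×1 = 5; y[1] = 5×0 + 5×1 = 5; y[2] = 5×0 + 5×0 + 0×1 = 0; y[3] = 5×0 + 0×0 = 0; y[4] = 0×0 = 0

[5, 5, 0, 0, 0]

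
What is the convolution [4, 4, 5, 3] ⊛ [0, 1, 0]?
y[0] = 4×0 = 0; y[1] = 4×1 + 4×0 = 4; y[2] = 4×0 + 4×1 + 5×0 = 4; y[3] = 4×0 + 5×1 + 3×0 = 5; y[4] = 5×0 + 3×1 = 3; y[5] = 3×0 = 0

[0, 4, 4, 5, 3, 0]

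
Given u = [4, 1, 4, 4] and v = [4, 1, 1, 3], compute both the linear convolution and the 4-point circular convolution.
Linear: y_lin[0] = 4×4 = 16; y_lin[1] = 4×1 + 1×4 = 8; y_lin[2] = 4×1 + 1×1 + 4×4 = 21; y_lin[3] = 4×3 + 1×1 + 4×1 + 4×4 = 33; y_lin[4] = 1×3 + 4×1 + 4×1 = 11; y_lin[5] = 4×3 + 4×1 = 16; y_lin[6] = 4×3 = 12 → [16, 8, 21, 33, 11, 16, 12]. Circular (length 4): y[0] = 4×4 + 1×3 + 4×1 + 4×1 = 27; y[1] = 4×1 + 1×4 + 4×3 + 4×1 = 24; y[2] = 4×1 + 1×1 + 4×4 + 4×3 = 33; y[3] = 4×3 + 1×1 + 4×1 + 4×4 = 33 → [27, 24, 33, 33]

Linear: [16, 8, 21, 33, 11, 16, 12], Circular: [27, 24, 33, 33]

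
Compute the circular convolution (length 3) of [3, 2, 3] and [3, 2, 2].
Use y[k] = Σ_j x[j]·h[(k-j) mod 3]. y[0] = 3×3 + 2×2 + 3×2 = 19; y[1] = 3×2 + 2×3 + 3×2 = 18; y[2] = 3×2 + 2×2 + 3×3 = 19. Result: [19, 18, 19]

[19, 18, 19]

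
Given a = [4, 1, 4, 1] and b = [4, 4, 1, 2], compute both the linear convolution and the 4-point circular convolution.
Linear: y_lin[0] = 4×4 = 16; y_lin[1] = 4×4 + 1×4 = 20; y_lin[2] = 4×1 + 1×4 + 4×4 = 24; y_lin[3] = 4×2 + 1×1 + 4×4 + 1×4 = 29; y_lin[4] = 1×2 + 4×1 + 1×4 = 10; y_lin[5] = 4×2 + 1×1 = 9; y_lin[6] = 1×2 = 2 → [16, 20, 24, 29, 10, 9, 2]. Circular (length 4): y[0] = 4×4 + 1×2 + 4×1 + 1×4 = 26; y[1] = 4×4 + 1×4 + 4×2 + 1×1 = 29; y[2] = 4×1 + 1×4 + 4×4 + 1×2 = 26; y[3] = 4×2 + 1×1 + 4×4 + 1×4 = 29 → [26, 29, 26, 29]

Linear: [16, 20, 24, 29, 10, 9, 2], Circular: [26, 29, 26, 29]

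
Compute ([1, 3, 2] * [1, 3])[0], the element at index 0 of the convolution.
Use y[k] = Σ_i a[i]·b[k-i] at k=0. y[0] = 1×1 = 1

1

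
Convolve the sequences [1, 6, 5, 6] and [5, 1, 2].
y[0] = 1×5 = 5; y[1] = 1×1 + 6×5 = 31; y[2] = 1×2 + 6×1 + 5×5 = 33; y[3] = 6×2 + 5×1 + 6×5 = 47; y[4] = 5×2 + 6×1 = 16; y[5] = 6×2 = 12

[5, 31, 33, 47, 16, 12]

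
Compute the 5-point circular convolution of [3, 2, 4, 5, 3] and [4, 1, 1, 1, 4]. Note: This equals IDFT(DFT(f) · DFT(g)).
Either evaluate y[k] = Σ_j f[j]·g[(k-j) mod 5] directly, or use IDFT(DFT(f) · DFT(g)). y[0] = 3×4 + 2×4 + 4×1 + 5×1 + 3×1 = 32; y[1] = 3×1 + 2×4 + 4×4 + 5×1 + 3×1 = 35; y[2] = 3×1 + 2×1 + 4×4 + 5×4 + 3×1 = 44; y[3] = 3×1 + 2×1 + 4×1 + 5×4 + 3×4 = 41; y[4] = 3×4 + 2×1 + 4×1 + 5×1 + 3×4 = 35. Result: [32, 35, 44, 41, 35]

[32, 35, 44, 41, 35]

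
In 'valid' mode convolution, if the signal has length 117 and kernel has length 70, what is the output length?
'Valid' mode counts only positions where the kernel fully overlaps the signal: m - n + 1 = 117 - 70 + 1 = 48

48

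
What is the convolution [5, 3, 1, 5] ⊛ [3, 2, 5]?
y[0] = 5×3 = 15; y[1] = 5×2 + 3×3 = 19; y[2] = 5×5 + 3×2 + 1×3 = 34; y[3] = 3×5 + 1×2 + 5×3 = 32; y[4] = 1×5 + 5×2 = 15; y[5] = 5×5 = 25

[15, 19, 34, 32, 15, 25]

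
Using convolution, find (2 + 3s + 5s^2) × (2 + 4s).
Ascending coefficients: a = [2, 3, 5], b = [2, 4]. c[0] = 2×2 = 4; c[1] = 2×4 + 3×2 = 14; c[2] = 3×4 + 5×2 = 22; c[3] = 5×4 = 20. Result coefficients: [4, 14, 22, 20] → 4 + 14s + 22s^2 + 20s^3

4 + 14s + 22s^2 + 20s^3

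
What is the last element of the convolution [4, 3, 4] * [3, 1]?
Use y[k] = Σ_i a[i]·b[k-i] at k=3. y[3] = 4×1 = 4

4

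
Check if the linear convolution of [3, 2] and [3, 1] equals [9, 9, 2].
Recompute linear convolution of [3, 2] and [3, 1]: y[0] = 3×3 = 9; y[1] = 3×1 + 2×3 = 9; y[2] = 2×1 = 2 → [9, 9, 2]. Given [9, 9, 2] matches, so answer: Yes

Yes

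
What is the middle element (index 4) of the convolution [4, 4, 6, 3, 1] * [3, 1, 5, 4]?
Use y[k] = Σ_i a[i]·b[k-i] at k=4. y[4] = 4×4 + 6×5 + 3×1 + 1×3 = 52

52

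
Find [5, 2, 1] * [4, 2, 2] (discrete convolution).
y[0] = 5×4 = 20; y[1] = 5×2 + 2×4 = 18; y[2] = 5×2 + 2×2 + 1×4 = 18; y[3] = 2×2 + 1×2 = 6; y[4] = 1×2 = 2

[20, 18, 18, 6, 2]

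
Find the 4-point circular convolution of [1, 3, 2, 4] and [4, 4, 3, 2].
Use y[k] = Σ_j s[j]·t[(k-j) mod 4]. y[0] = 1×4 + 3×2 + 2×3 + 4×4 = 32; y[1] = 1×4 + 3×4 + 2×2 + 4×3 = 32; y[2] = 1×3 + 3×4 + 2×4 + 4×2 = 31; y[3] = 1×2 + 3×3 + 2×4 + 4×4 = 35. Result: [32, 32, 31, 35]

[32, 32, 31, 35]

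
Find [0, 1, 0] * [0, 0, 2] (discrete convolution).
y[0] = 0×0 = 0; y[1] = 0×0 + 1×0 = 0; y[2] = 0×2 + 1×0 + 0×0 = 0; y[3] = 1×2 + 0×0 = 2; y[4] = 0×2 = 0

[0, 0, 0, 2, 0]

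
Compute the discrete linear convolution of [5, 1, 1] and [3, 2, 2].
y[0] = 5×3 = 15; y[1] = 5×2 + 1×3 = 13; y[2] = 5×2 + 1×2 + 1×3 = 15; y[3] = 1×2 + 1×2 = 4; y[4] = 1×2 = 2

[15, 13, 15, 4, 2]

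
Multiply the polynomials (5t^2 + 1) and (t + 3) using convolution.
Ascending coefficients: a = [1, 0, 5], b = [3, 1]. c[0] = 1×3 = 3; c[1] = 1×1 + 0×3 = 1; c[2] = 0×1 + 5×3 = 15; c[3] = 5×1 = 5. Result coefficients: [3, 1, 15, 5] → 5t^3 + 15t^2 + t + 3

5t^3 + 15t^2 + t + 3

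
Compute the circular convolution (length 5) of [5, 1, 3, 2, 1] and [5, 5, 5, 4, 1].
Use y[k] = Σ_j u[j]·v[(k-j) mod 5]. y[0] = 5×5 + 1×1 + 3×4 + 2×5 + 1×5 = 53; y[1] = 5×5 + 1×5 + 3×1 + 2×4 + 1×5 = 46; y[2] = 5×5 + 1×5 + 3×5 + 2×1 + 1×4 = 51; y[3] = 5×4 + 1×5 + 3×5 + 2×5 + 1×1 = 51; y[4] = 5×1 + 1×4 + 3×5 + 2×5 + 1×5 = 39. Result: [53, 46, 51, 51, 39]

[53, 46, 51, 51, 39]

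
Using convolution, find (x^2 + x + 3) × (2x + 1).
Ascending coefficients: a = [3, 1, 1], b = [1, 2]. c[0] = 3×1 = 3; c[1] = 3×2 + 1×1 = 7; c[2] = 1×2 + 1×1 = 3; c[3] = 1×2 = 2. Result coefficients: [3, 7, 3, 2] → 2x^3 + 3x^2 + 7x + 3

2x^3 + 3x^2 + 7x + 3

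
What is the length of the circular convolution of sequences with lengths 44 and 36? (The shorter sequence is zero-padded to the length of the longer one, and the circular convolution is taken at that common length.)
Circular convolution (zero-padding the shorter input) has length max(m, n) = max(44, 36) = 44

44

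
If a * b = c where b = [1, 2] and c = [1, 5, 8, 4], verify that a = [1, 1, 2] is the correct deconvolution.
Forward-compute [1, 1, 2] * [1, 2]: c[0] = 1×1 = 1; c[1] = 1×2 + 1×1 = 3; c[2] = 1×2 + 2×1 = 4; c[3] = 2×2 = 4 → [1, 3, 4, 4]. Does not match given c = [1, 5, 8, 4].

Not verified. [1, 1, 2] * [1, 2] = [1, 3, 4, 4], which differs from [1, 5, 8, 4] at index 1.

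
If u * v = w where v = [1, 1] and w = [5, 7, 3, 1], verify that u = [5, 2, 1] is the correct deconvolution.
Forward-compute [5, 2, 1] * [1, 1]: w[0] = 5×1 = 5; w[1] = 5×1 + 2×1 = 7; w[2] = 2×1 + 1×1 = 3; w[3] = 1×1 = 1 → [5, 7, 3, 1]. Matches given w = [5, 7, 3, 1], so verified.

Verified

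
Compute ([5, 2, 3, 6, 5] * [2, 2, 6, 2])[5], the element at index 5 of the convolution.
Use y[k] = Σ_i a[i]·b[k-i] at k=5. y[5] = 3×2 + 6×6 + 5×2 = 52

52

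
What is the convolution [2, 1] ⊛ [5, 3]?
y[0] = 2×5 = 10; y[1] = 2×3 + 1×5 = 11; y[2] = 1×3 = 3

[10, 11, 3]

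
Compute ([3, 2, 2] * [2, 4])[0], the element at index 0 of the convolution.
Use y[k] = Σ_i a[i]·b[k-i] at k=0. y[0] = 3×2 = 6

6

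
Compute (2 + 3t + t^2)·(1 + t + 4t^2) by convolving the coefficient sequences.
Ascending coefficients: a = [2, 3, 1], b = [1, 1, 4]. c[0] = 2×1 = 2; c[1] = 2×1 + 3×1 = 5; c[2] = 2×4 + 3×1 + 1×1 = 12; c[3] = 3×4 + 1×1 = 13; c[4] = 1×4 = 4. Result coefficients: [2, 5, 12, 13, 4] → 2 + 5t + 12t^2 + 13t^3 + 4t^4

2 + 5t + 12t^2 + 13t^3 + 4t^4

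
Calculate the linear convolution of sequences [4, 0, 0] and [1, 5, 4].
y[0] = 4×1 = 4; y[1] = 4×5 + 0×1 = 20; y[2] = 4×4 + 0×5 + 0×1 = 16; y[3] = 0×4 + 0×5 = 0; y[4] = 0×4 = 0

[4, 20, 16, 0, 0]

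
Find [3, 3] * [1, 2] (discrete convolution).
y[0] = 3×1 = 3; y[1] = 3×2 + 3×1 = 9; y[2] = 3×2 = 6

[3, 9, 6]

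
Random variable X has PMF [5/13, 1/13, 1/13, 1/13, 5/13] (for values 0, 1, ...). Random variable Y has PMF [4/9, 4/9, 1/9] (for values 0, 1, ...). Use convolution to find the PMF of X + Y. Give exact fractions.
P(X+Y=k) = Σ_i P(X=i)·P(Y=k-i) — a convolution of [5/13, 1/13, 1/13, 1/13, 5/13] and [4/9, 4/9, 1/9]. P(X+Y=0) = (5/13)×(4/9) = 20/117; P(X+Y=1) = (5/13)×(4/9) + (1/13)×(4/9) = 20/117 + 4/117 = 8/39; P(X+Y=2) = (5/13)×(1/9) + (1/13)×(4/9) + (1/13)×(4/9) = 5/117 + 4/117 + 4/117 = 1/9; P(X+Y=3) = (1/13)×(1/9) + (1/13)×(4/9) + (1/13)×(4/9) = 1/117 + 4/117 + 4/117 = 1/13; P(X+Y=4) = (1/13)×(1/9) + (1/13)×(4/9) + (5/13)×(4/9) = 1/117 + 4/117 + 20/117 = 25/117; P(X+Y=5) = (1/13)×(1/9) + (5/13)×(4/9) = 1/117 + 20/117 = 7/39; P(X+Y=6) = (5/13)×(1/9) = 5/117. PMF: [20/117, 8/39, 1/9, 1/13, 25/117, 7/39, 5/117] (sums to 1 ✓)

[20/117, 8/39, 1/9, 1/13, 25/117, 7/39, 5/117]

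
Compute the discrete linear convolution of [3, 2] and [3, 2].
y[0] = 3×3 = 9; y[1] = 3×2 + 2×3 = 12; y[2] = 2×2 = 4

[9, 12, 4]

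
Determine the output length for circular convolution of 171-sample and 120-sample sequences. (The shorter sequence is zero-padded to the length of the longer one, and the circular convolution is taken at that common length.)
Circular convolution (zero-padding the shorter input) has length max(m, n) = max(171, 120) = 171

171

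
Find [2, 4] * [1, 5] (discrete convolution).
y[0] = 2×1 = 2; y[1] = 2×5 + 4×1 = 14; y[2] = 4×5 = 20

[2, 14, 20]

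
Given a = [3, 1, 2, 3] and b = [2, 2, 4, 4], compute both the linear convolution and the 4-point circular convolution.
Linear: y_lin[0] = 3×2 = 6; y_lin[1] = 3×2 + 1×2 = 8; y_lin[2] = 3×4 + 1×2 + 2×2 = 18; y_lin[3] = 3×4 + 1×4 + 2×2 + 3×2 = 26; y_lin[4] = 1×4 + 2×4 + 3×2 = 18; y_lin[5] = 2×4 + 3×4 = 20; y_lin[6] = 3×4 = 12 → [6, 8, 18, 26, 18, 20, 12]. Circular (length 4): y[0] = 3×2 + 1×4 + 2×4 + 3×2 = 24; y[1] = 3×2 + 1×2 + 2×4 + 3×4 = 28; y[2] = 3×4 + 1×2 + 2×2 + 3×4 = 30; y[3] = 3×4 + 1×4 + 2×2 + 3×2 = 26 → [24, 28, 30, 26]

Linear: [6, 8, 18, 26, 18, 20, 12], Circular: [24, 28, 30, 26]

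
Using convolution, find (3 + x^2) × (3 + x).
Ascending coefficients: a = [3, 0, 1], b = [3, 1]. c[0] = 3×3 = 9; c[1] = 3×1 + 0×3 = 3; c[2] = 0×1 + 1×3 = 3; c[3] = 1×1 = 1. Result coefficients: [9, 3, 3, 1] → 9 + 3x + 3x^2 + x^3

9 + 3x + 3x^2 + x^3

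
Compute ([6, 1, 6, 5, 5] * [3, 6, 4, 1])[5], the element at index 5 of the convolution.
Use y[k] = Σ_i a[i]·b[k-i] at k=5. y[5] = 6×1 + 5×4 + 5×6 = 56

56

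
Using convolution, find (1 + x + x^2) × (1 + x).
Ascending coefficients: a = [1, 1, 1], b = [1, 1]. c[0] = 1×1 = 1; c[1] = 1×1 + 1×1 = 2; c[2] = 1×1 + 1×1 = 2; c[3] = 1×1 = 1. Result coefficients: [1, 2, 2, 1] → 1 + 2x + 2x^2 + x^3

1 + 2x + 2x^2 + x^3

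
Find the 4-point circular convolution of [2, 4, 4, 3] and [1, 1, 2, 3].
Use y[k] = Σ_j x[j]·h[(k-j) mod 4]. y[0] = 2×1 + 4×3 + 4×2 + 3×1 = 25; y[1] = 2×1 + 4×1 + 4×3 + 3×2 = 24; y[2] = 2×2 + 4×1 + 4×1 + 3×3 = 21; y[3] = 2×3 + 4×2 + 4×1 + 3×1 = 21. Result: [25, 24, 21, 21]

[25, 24, 21, 21]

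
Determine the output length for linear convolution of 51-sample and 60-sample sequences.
Linear/full convolution length: m + n - 1 = 51 + 60 - 1 = 110

110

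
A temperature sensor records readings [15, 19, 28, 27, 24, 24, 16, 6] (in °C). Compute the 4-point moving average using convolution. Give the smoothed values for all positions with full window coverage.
4-point moving average kernel = [1, 1, 1, 1]. Apply in 'valid' mode (full window coverage): avg[0] = (15 + 19 + 28 + 27) / 4 = 22.25; avg[1] = (19 + 28 + 27 + 24) / 4 = 24.5; avg[2] = (28 + 27 + 24 + 24) / 4 = 25.75; avg[3] = (27 + 24 + 24 + 16) / 4 = 22.75; avg[4] = (24 + 24 + 16 + 6) / 4 = 17.5. Smoothed values: [22.25, 24.5, 25.75, 22.75, 17.5]

[22.25, 24.5, 25.75, 22.75, 17.5]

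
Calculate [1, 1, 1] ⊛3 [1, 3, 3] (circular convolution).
Use y[k] = Σ_j u[j]·v[(k-j) mod 3]. y[0] = 1×1 + 1×3 + 1×3 = 7; y[1] = 1×3 + 1×1 + 1×3 = 7; y[2] = 1×3 + 1×3 + 1×1 = 7. Result: [7, 7, 7]

[7, 7, 7]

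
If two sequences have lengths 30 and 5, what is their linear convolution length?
Linear/full convolution length: m + n - 1 = 30 + 5 - 1 = 34

34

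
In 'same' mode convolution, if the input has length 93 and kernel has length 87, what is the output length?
'Same' mode returns an output with the same length as the input: 93

93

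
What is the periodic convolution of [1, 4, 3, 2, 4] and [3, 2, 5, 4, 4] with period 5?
Use y[k] = Σ_j s[j]·t[(k-j) mod 5]. y[0] = 1×3 + 4×4 + 3×4 + 2×5 + 4×2 = 49; y[1] = 1×2 + 4×3 + 3×4 + 2×4 + 4×5 = 54; y[2] = 1×5 + 4×2 + 3×3 + 2×4 + 4×4 = 46; y[3] = 1×4 + 4×5 + 3×2 + 2×3 + 4×4 = 52; y[4] = 1×4 + 4×4 + 3×5 + 2×2 + 4×3 = 51. Result: [49, 54, 46, 52, 51]

[49, 54, 46, 52, 51]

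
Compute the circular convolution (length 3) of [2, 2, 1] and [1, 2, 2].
Use y[k] = Σ_j s[j]·t[(k-j) mod 3]. y[0] = 2×1 + 2×2 + 1×2 = 8; y[1] = 2×2 + 2×1 + 1×2 = 8; y[2] = 2×2 + 2×2 + 1×1 = 9. Result: [8, 8, 9]

[8, 8, 9]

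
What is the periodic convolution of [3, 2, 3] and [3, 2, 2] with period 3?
Use y[k] = Σ_j s[j]·t[(k-j) mod 3]. y[0] = 3×3 + 2×2 + 3×2 = 19; y[1] = 3×2 + 2×3 + 3×2 = 18; y[2] = 3×2 + 2×2 + 3×3 = 19. Result: [19, 18, 19]

[19, 18, 19]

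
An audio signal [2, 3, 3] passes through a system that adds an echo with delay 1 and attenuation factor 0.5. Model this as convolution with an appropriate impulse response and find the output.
Direct-path + delayed-attenuated-path model → impulse response h = [1, 0.5] (1 at lag 0, 0.5 at lag 1). Output y[n] = x[n] + 0.5·x[n - 1] (with x[n] = 0 outside 0..2): y[0] = 2 + 0.5×0 = 2; y[1] = 3 + 0.5×2 = 4.0; y[2] = 3 + 0.5×3 = 4.5; y[3] = 0 + 0.5×3 = 1.5. So y = [2, 4.0, 4.5, 1.5]

[2, 4.0, 4.5, 1.5]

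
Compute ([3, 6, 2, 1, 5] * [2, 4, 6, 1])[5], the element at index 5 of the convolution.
Use y[k] = Σ_i a[i]·b[k-i] at k=5. y[5] = 2×1 + 1×6 + 5×4 = 28

28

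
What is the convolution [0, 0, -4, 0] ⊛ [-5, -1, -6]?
y[0] = 0×-5 = 0; y[1] = 0×-1 + 0×-5 = 0; y[2] = 0×-6 + 0×-1 + -4×-5 = 20; y[3] = 0×-6 + -4×-1 + 0×-5 = 4; y[4] = -4×-6 + 0×-1 = 24; y[5] = 0×-6 = 0

[0, 0, 20, 4, 24, 0]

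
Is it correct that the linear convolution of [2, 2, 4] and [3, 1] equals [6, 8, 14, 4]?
Recompute linear convolution of [2, 2, 4] and [3, 1]: y[0] = 2×3 = 6; y[1] = 2×1 + 2×3 = 8; y[2] = 2×1 + 4×3 = 14; y[3] = 4×1 = 4 → [6, 8, 14, 4]. Given [6, 8, 14, 4] matches, so answer: Yes

Yes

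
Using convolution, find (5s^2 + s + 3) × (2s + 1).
Ascending coefficients: a = [3, 1, 5], b = [1, 2]. c[0] = 3×1 = 3; c[1] = 3×2 + 1×1 = 7; c[2] = 1×2 + 5×1 = 7; c[3] = 5×2 = 10. Result coefficients: [3, 7, 7, 10] → 10s^3 + 7s^2 + 7s + 3

10s^3 + 7s^2 + 7s + 3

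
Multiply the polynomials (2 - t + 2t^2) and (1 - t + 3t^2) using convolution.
Ascending coefficients: a = [2, -1, 2], b = [1, -1, 3]. c[0] = 2×1 = 2; c[1] = 2×-1 + -1×1 = -3; c[2] = 2×3 + -1×-1 + 2×1 = 9; c[3] = -1×3 + 2×-1 = -5; c[4] = 2×3 = 6. Result coefficients: [2, -3, 9, -5, 6] → 2 - 3t + 9t^2 - 5t^3 + 6t^4

2 - 3t + 9t^2 - 5t^3 + 6t^4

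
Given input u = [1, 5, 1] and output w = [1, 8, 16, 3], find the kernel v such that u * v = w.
Output length 4 = len(u) + len(v) - 1 ⇒ len(v) = 2. Solve v forward using v[k] = (w[k] - Σ_{i≥1} u[i]·v[k-i]) / u[0]: v[0] = w[0] / u[0] = 1 / 1 = 1; v[1] = (w[1] - 5×1) / u[0] = (8 - 5×1) / 1 = 3. So v = [1, 3]. Forward-check [1, 5, 1] * [1, 3]: w[0] = 1×1 = 1; w[1] = 1×3 + 5×1 = 8; w[2] = 5×3 + 1×1 = 16; w[3] = 1×3 = 3 → [1, 8, 16, 3] ✓

[1, 3]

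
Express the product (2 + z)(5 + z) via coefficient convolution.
Ascending coefficients: a = [2, 1], b = [5, 1]. c[0] = 2×5 = 10; c[1] = 2×1 + 1×5 = 7; c[2] = 1×1 = 1. Result coefficients: [10, 7, 1] → 10 + 7z + z^2

10 + 7z + z^2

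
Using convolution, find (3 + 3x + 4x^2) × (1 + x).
Ascending coefficients: a = [3, 3, 4], b = [1, 1]. c[0] = 3×1 = 3; c[1] = 3×1 + 3×1 = 6; c[2] = 3×1 + 4×1 = 7; c[3] = 4×1 = 4. Result coefficients: [3, 6, 7, 4] → 3 + 6x + 7x^2 + 4x^3

3 + 6x + 7x^2 + 4x^3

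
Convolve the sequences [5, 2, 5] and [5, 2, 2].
y[0] = 5×5 = 25; y[1] = 5×2 + 2×5 = 20; y[2] = 5×2 + 2×2 + 5×5 = 39; y[3] = 2×2 + 5×2 = 14; y[4] = 5×2 = 10

[25, 20, 39, 14, 10]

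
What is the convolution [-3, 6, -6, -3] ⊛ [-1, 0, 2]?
y[0] = -3×-1 = 3; y[1] = -3×0 + 6×-1 = -6; y[2] = -3×2 + 6×0 + -6×-1 = 0; y[3] = 6×2 + -6×0 + -3×-1 = 15; y[4] = -6×2 + -3×0 = -12; y[5] = -3×2 = -6

[3, -6, 0, 15, -12, -6]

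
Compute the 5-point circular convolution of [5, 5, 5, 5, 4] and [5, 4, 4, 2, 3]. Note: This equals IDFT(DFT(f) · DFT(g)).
Either evaluate y[k] = Σ_j f[j]·g[(k-j) mod 5] directly, or use IDFT(DFT(f) · DFT(g)). y[0] = 5×5 + 5×3 + 5×2 + 5×4 + 4×4 = 86; y[1] = 5×4 + 5×5 + 5×3 + 5×2 + 4×4 = 86; y[2] = 5×4 + 5×4 + 5×5 + 5×3 + 4×2 = 88; y[3] = 5×2 + 5×4 + 5×4 + 5×5 + 4×3 = 87; y[4] = 5×3 + 5×2 + 5×4 + 5×4 + 4×5 = 85. Result: [86, 86, 88, 87, 85]

[86, 86, 88, 87, 85]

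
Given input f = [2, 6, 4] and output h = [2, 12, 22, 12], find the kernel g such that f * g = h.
Output length 4 = len(f) + len(g) - 1 ⇒ len(g) = 2. Solve g forward using g[k] = (h[k] - Σ_{i≥1} f[i]·g[k-i]) / f[0]: g[0] = h[0] / f[0] = 2 / 2 = 1; g[1] = (h[1] - 6×1) / f[0] = (12 - 6×1) / 2 = 3. So g = [1, 3]. Forward-check [2, 6, 4] * [1, 3]: h[0] = 2×1 = 2; h[1] = 2×3 + 6×1 = 12; h[2] = 6×3 + 4×1 = 22; h[3] = 4×3 = 12 → [2, 12, 22, 12] ✓

[1, 3]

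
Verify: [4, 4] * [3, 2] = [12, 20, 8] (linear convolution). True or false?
Recompute linear convolution of [4, 4] and [3, 2]: y[0] = 4×3 = 12; y[1] = 4×2 + 4×3 = 20; y[2] = 4×2 = 8 → [12, 20, 8]. Given [12, 20, 8] matches, so answer: Yes

Yes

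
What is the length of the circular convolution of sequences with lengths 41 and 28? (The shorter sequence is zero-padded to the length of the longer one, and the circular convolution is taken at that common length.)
Circular convolution (zero-padding the shorter input) has length max(m, n) = max(41, 28) = 41

41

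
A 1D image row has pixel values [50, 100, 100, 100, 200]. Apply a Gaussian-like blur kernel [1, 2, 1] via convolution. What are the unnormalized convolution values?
Convolve image row [50, 100, 100, 100, 200] with kernel [1, 2, 1]: y[0] = 50×1 = 50; y[1] = 50×2 + 100×1 = 200; y[2] = 50×1 + 100×2 + 100×1 = 350; y[3] = 100×1 + 100×2 + 100×1 = 400; y[4] = 100×1 + 100×2 + 200×1 = 500; y[5] = 100×1 + 200×2 = 500; y[6] = 200×1 = 200 → [50, 200, 350, 400, 500, 500, 200]. Normalization factor = sum(kernel) = 4.

[50, 200, 350, 400, 500, 500, 200]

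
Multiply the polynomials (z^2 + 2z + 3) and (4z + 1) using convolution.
Ascending coefficients: a = [3, 2, 1], b = [1, 4]. c[0] = 3×1 = 3; c[1] = 3×4 + 2×1 = 14; c[2] = 2×4 + 1×1 = 9; c[3] = 1×4 = 4. Result coefficients: [3, 14, 9, 4] → 4z^3 + 9z^2 + 14z + 3

4z^3 + 9z^2 + 14z + 3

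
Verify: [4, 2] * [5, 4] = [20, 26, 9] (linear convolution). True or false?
Recompute linear convolution of [4, 2] and [5, 4]: y[0] = 4×5 = 20; y[1] = 4×4 + 2×5 = 26; y[2] = 2×4 = 8 → [20, 26, 8]. Compare to given [20, 26, 9]: they differ at index 2: given 9, correct 8, so answer: No

No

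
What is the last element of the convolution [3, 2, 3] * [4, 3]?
Use y[k] = Σ_i a[i]·b[k-i] at k=3. y[3] = 3×3 = 9

9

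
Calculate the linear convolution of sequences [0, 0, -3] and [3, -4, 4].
y[0] = 0×3 = 0; y[1] = 0×-4 + 0×3 = 0; y[2] = 0×4 + 0×-4 + -3×3 = -9; y[3] = 0×4 + -3×-4 = 12; y[4] = -3×4 = -12

[0, 0, -9, 12, -12]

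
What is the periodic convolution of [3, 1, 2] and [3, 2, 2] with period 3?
Use y[k] = Σ_j x[j]·h[(k-j) mod 3]. y[0] = 3×3 + 1×2 + 2×2 = 15; y[1] = 3×2 + 1×3 + 2×2 = 13; y[2] = 3×2 + 1×2 + 2×3 = 14. Result: [15, 13, 14]

[15, 13, 14]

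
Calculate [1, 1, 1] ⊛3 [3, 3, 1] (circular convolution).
Use y[k] = Σ_j f[j]·g[(k-j) mod 3]. y[0] = 1×3 + 1×1 + 1×3 = 7; y[1] = 1×3 + 1×3 + 1×1 = 7; y[2] = 1×1 + 1×3 + 1×3 = 7. Result: [7, 7, 7]

[7, 7, 7]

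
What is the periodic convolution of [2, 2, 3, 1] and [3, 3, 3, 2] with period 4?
Use y[k] = Σ_j u[j]·v[(k-j) mod 4]. y[0] = 2×3 + 2×2 + 3×3 + 1×3 = 22; y[1] = 2×3 + 2×3 + 3×2 + 1×3 = 21; y[2] = 2×3 + 2×3 + 3×3 + 1×2 = 23; y[3] = 2×2 + 2×3 + 3×3 + 1×3 = 22. Result: [22, 21, 23, 22]

[22, 21, 23, 22]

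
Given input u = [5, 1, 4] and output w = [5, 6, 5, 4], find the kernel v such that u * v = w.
Output length 4 = len(u) + len(v) - 1 ⇒ len(v) = 2. Solve v forward using v[k] = (w[k] - Σ_{i≥1} u[i]·v[k-i]) / u[0]: v[0] = w[0] / u[0] = 5 / 5 = 1; v[1] = (w[1] - 1×1) / u[0] = (6 - 1×1) / 5 = 1. So v = [1, 1]. Forward-check [5, 1, 4] * [1, 1]: w[0] = 5×1 = 5; w[1] = 5×1 + 1×1 = 6; w[2] = 1×1 + 4×1 = 5; w[3] = 4×1 = 4 → [5, 6, 5, 4] ✓

[1, 1]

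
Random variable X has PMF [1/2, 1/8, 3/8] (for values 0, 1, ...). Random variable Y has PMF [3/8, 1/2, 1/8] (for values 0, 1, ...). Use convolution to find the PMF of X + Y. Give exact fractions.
P(X+Y=k) = Σ_i P(X=i)·P(Y=k-i) — a convolution of [1/2, 1/8, 3/8] and [3/8, 1/2, 1/8]. P(X+Y=0) = (1/2)×(3/8) = 3/16; P(X+Y=1) = (1/2)×(1/2) + (1/8)×(3/8) = 1/4 + 3/64 = 19/64; P(X+Y=2) = (1/2)×(1/8) + (1/8)×(1/2) + (3/8)×(3/8) = 1/16 + 1/16 + 9/64 = 17/64; P(X+Y=3) = (1/8)×(1/8) + (3/8)×(1/2) = 1/64 + 3/16 = 13/64; P(X+Y=4) = (3/8)×(1/8) = 3/64. PMF: [3/16, 19/64, 17/64, 13/64, 3/64] (sums to 1 ✓)

[3/16, 19/64, 17/64, 13/64, 3/64]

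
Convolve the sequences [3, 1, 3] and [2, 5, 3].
y[0] = 3×2 = 6; y[1] = 3×5 + 1×2 = 17; y[2] = 3×3 + 1×5 + 3×2 = 20; y[3] = 1×3 + 3×5 = 18; y[4] = 3×3 = 9

[6, 17, 20, 18, 9]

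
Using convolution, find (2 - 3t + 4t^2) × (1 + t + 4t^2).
Ascending coefficients: a = [2, -3, 4], b = [1, 1, 4]. c[0] = 2×1 = 2; c[1] = 2×1 + -3×1 = -1; c[2] = 2×4 + -3×1 + 4×1 = 9; c[3] = -3×4 + 4×1 = -8; c[4] = 4×4 = 16. Result coefficients: [2, -1, 9, -8, 16] → 2 - t + 9t^2 - 8t^3 + 16t^4

2 - t + 9t^2 - 8t^3 + 16t^4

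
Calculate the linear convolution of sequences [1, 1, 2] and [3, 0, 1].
y[0] = 1×3 = 3; y[1] = 1×0 + 1×3 = 3; y[2] = 1×1 + 1×0 + 2×3 = 7; y[3] = 1×1 + 2×0 = 1; y[4] = 2×1 = 2

[3, 3, 7, 1, 2]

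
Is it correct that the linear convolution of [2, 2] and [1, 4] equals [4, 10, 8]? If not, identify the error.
Recompute linear convolution of [2, 2] and [1, 4]: y[0] = 2×1 = 2; y[1] = 2×4 + 2×1 = 10; y[2] = 2×4 = 8 → [2, 10, 8]. Compare to given [4, 10, 8]: they differ at index 0: given 4, correct 2, so answer: No

No. Error at index 0: given 4, correct 2.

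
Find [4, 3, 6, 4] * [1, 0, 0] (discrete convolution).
y[0] = 4×1 = 4; y[1] = 4×0 + 3×1 = 3; y[2] = 4×0 + 3×0 + 6×1 = 6; y[3] = 3×0 + 6×0 + 4×1 = 4; y[4] = 6×0 + 4×0 = 0; y[5] = 4×0 = 0

[4, 3, 6, 4, 0, 0]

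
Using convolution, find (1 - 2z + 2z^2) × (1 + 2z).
Ascending coefficients: a = [1, -2, 2], b = [1, 2]. c[0] = 1×1 = 1; c[1] = 1×2 + -2×1 = 0; c[2] = -2×2 + 2×1 = -2; c[3] = 2×2 = 4. Result coefficients: [1, 0, -2, 4] → 1 - 2z^2 + 4z^3

1 - 2z^2 + 4z^3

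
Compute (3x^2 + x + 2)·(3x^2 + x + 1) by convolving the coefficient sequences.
Ascending coefficients: a = [2, 1, 3], b = [1, 1, 3]. c[0] = 2×1 = 2; c[1] = 2×1 + 1×1 = 3; c[2] = 2×3 + 1×1 + 3×1 = 10; c[3] = 1×3 + 3×1 = 6; c[4] = 3×3 = 9. Result coefficients: [2, 3, 10, 6, 9] → 9x^4 + 6x^3 + 10x^2 + 3x + 2

9x^4 + 6x^3 + 10x^2 + 3x + 2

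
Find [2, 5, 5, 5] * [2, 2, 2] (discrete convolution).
y[0] = 2×2 = 4; y[1] = 2×2 + 5×2 = 14; y[2] = 2×2 + 5×2 + 5×2 = 24; y[3] = 5×2 + 5×2 + 5×2 = 30; y[4] = 5×2 + 5×2 = 20; y[5] = 5×2 = 10

[4, 14, 24, 30, 20, 10]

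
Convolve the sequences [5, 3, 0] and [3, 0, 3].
y[0] = 5×3 = 15; y[1] = 5×0 + 3×3 = 9; y[2] = 5×3 + 3×0 + 0×3 = 15; y[3] = 3×3 + 0×0 = 9; y[4] = 0×3 = 0

[15, 9, 15, 9, 0]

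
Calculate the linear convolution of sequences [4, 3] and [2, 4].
y[0] = 4×2 = 8; y[1] = 4×4 + 3×2 = 22; y[2] = 3×4 = 12

[8, 22, 12]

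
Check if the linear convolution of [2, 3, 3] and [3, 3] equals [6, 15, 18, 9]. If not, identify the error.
Recompute linear convolution of [2, 3, 3] and [3, 3]: y[0] = 2×3 = 6; y[1] = 2×3 + 3×3 = 15; y[2] = 3×3 + 3×3 = 18; y[3] = 3×3 = 9 → [6, 15, 18, 9]. Given [6, 15, 18, 9] matches, so answer: Yes

Yes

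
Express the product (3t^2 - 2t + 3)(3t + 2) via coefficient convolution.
Ascending coefficients: a = [3, -2, 3], b = [2, 3]. c[0] = 3×2 = 6; c[1] = 3×3 + -2×2 = 5; c[2] = -2×3 + 3×2 = 0; c[3] = 3×3 = 9. Result coefficients: [6, 5, 0, 9] → 9t^3 + 5t + 6

9t^3 + 5t + 6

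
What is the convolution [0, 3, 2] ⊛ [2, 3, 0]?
y[0] = 0×2 = 0; y[1] = 0×3 + 3×2 = 6; y[2] = 0×0 + 3×3 + 2×2 = 13; y[3] = 3×0 + 2×3 = 6; y[4] = 2×0 = 0

[0, 6, 13, 6, 0]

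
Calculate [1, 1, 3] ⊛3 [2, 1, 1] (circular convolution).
Use y[k] = Σ_j f[j]·g[(k-j) mod 3]. y[0] = 1×2 + 1×1 + 3×1 = 6; y[1] = 1×1 + 1×2 + 3×1 = 6; y[2] = 1×1 + 1×1 + 3×2 = 8. Result: [6, 6, 8]

[6, 6, 8]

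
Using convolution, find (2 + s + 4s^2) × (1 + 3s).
Ascending coefficients: a = [2, 1, 4], b = [1, 3]. c[0] = 2×1 = 2; c[1] = 2×3 + 1×1 = 7; c[2] = 1×3 + 4×1 = 7; c[3] = 4×3 = 12. Result coefficients: [2, 7, 7, 12] → 2 + 7s + 7s^2 + 12s^3

2 + 7s + 7s^2 + 12s^3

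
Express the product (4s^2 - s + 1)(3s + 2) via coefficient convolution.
Ascending coefficients: a = [1, -1, 4], b = [2, 3]. c[0] = 1×2 = 2; c[1] = 1×3 + -1×2 = 1; c[2] = -1×3 + 4×2 = 5; c[3] = 4×3 = 12. Result coefficients: [2, 1, 5, 12] → 12s^3 + 5s^2 + s + 2

12s^3 + 5s^2 + s + 2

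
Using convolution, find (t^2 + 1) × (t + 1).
Ascending coefficients: a = [1, 0, 1], b = [1, 1]. c[0] = 1×1 = 1; c[1] = 1×1 + 0×1 = 1; c[2] = 0×1 + 1×1 = 1; c[3] = 1×1 = 1. Result coefficients: [1, 1, 1, 1] → t^3 + t^2 + t + 1

t^3 + t^2 + t + 1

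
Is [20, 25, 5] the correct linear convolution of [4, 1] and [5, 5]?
Recompute linear convolution of [4, 1] and [5, 5]: y[0] = 4×5 = 20; y[1] = 4×5 + 1×5 = 25; y[2] = 1×5 = 5 → [20, 25, 5]. Given [20, 25, 5] matches, so answer: Yes

Yes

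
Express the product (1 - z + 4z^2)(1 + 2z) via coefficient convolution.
Ascending coefficients: a = [1, -1, 4], b = [1, 2]. c[0] = 1×1 = 1; c[1] = 1×2 + -1×1 = 1; c[2] = -1×2 + 4×1 = 2; c[3] = 4×2 = 8. Result coefficients: [1, 1, 2, 8] → 1 + z + 2z^2 + 8z^3

1 + z + 2z^2 + 8z^3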